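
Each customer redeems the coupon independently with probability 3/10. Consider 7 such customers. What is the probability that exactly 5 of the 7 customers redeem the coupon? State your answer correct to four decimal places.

0.0250

X ~ Binomial(n=7, p=0.30).
P(X=5) = C(7,5) · p^5 · (1−p)^2
= 21 · 0.00243 · 0.49 = 0.025005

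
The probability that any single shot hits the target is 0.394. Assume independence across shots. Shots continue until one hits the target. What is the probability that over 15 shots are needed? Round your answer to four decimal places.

0.0005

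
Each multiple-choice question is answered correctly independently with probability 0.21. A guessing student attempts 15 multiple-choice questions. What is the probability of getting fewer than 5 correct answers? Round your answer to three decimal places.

X ~ Binomial(15, 0.21); P(X ≤ 4) = Σ C(15,k) p^k (1−p)^(15−k) over k:
  k=0: C(15,0)·0.21^0·0.79^15 = 0.02913
  k=1: C(15,1)·0.21^1·0.79^14 = 0.11617
  k=2: C(15,2)·0.21^2·0.79^13 = 0.21616
  k=3: C(15,3)·0.21^3·0.79^12 = 0.24900
  k=4: C(15,4)·0.21^4·0.79^11 = 0.19857
Total = 0.80903

0.809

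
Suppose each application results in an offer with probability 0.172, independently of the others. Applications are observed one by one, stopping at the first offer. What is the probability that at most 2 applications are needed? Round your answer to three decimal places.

0.314

Y = number of applications to the first success; geometric, p = 0.172.
P(Y ≤ 2) = 1 − (1−p)^2 = 1 − 0.68558 = 0.31442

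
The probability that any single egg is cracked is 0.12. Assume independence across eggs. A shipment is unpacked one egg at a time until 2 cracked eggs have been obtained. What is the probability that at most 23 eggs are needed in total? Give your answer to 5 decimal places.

0.78136

Finishing within 23 eggs ⇔ at least 2 successes in the first 23. With X ~ Binomial(23, 0.12), P(Y ≤ 23) = 1 − P(X ≤ 1).
  k=0: C(23,0)·0.12^0·0.88^23 = 0.0528569
  k=1: C(23,1)·0.12^1·0.88^22 = 0.1657784
1 − 0.2186352 = 0.7813648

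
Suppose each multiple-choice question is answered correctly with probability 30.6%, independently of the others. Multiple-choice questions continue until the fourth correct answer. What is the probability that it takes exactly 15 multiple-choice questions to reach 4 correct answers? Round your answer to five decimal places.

Y = trial on which the fourth success occurs; negative binomial, r=4, p=0.306.
P(Y=15) = C(14,3) · p^4 · (1−p)^11
= 364 · 0.0087677 · 0.017987 = 0.0574039

0.05740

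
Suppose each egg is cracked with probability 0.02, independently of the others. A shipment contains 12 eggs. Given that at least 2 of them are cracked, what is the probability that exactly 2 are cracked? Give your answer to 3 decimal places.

0.933

X ~ Binomial(12, 0.02). Want P(X=2 | X≥2) = P(X=2) / P(X≥2).
P(X=2) = C(12,2)·0.02^2·0.98^10 = 0.02157
P(X≥2) = 1 − 0.78472 − 0.19218 = 0.02311
Ratio = 0.02157 / 0.02311 = 0.93348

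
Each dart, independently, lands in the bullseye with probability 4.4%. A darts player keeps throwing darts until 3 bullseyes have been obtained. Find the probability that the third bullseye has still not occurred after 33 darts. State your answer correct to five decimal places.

Needing more than 33 darts ⇔ fewer than 3 successes in the first 33. With X ~ Binomial(33, 0.044), P(Y > 33) = P(X ≤ 2).
  k=0: C(33,0)·0.044^0·0.956^33 = 0.2265220
  k=1: C(33,1)·0.044^1·0.956^32 = 0.3440481
  k=2: C(33,2)·0.044^2·0.956^31 = 0.2533576
P(X ≤ 2) = 0.8239277

0.82393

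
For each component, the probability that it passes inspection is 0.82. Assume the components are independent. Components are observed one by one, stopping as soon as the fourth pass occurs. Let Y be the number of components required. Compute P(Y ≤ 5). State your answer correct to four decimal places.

0.7776

Finishing within 5 components ⇔ at least 4 successes in the first 5. With X ~ Binomial(5, 0.82), P(Y ≤ 5) = 1 − P(X ≤ 3).
  k=0: C(5,0)·0.82^0·0.18^5 = 0.000189
  k=1: C(5,1)·0.82^1·0.18^4 = 0.004304
  k=2: C(5,2)·0.82^2·0.18^3 = 0.039214
  k=3: C(5,3)·0.82^3·0.18^2 = 0.178643
1 − 0.222351 = 0.777649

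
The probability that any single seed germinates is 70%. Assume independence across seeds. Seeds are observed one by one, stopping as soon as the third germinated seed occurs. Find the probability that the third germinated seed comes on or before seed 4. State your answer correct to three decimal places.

0.652

Finishing within 4 seeds ⇔ at least 3 successes in the first 4. With X ~ Binomial(4, 0.70), P(Y ≤ 4) = 1 − P(X ≤ 2).
  k=0: C(4,0)·0.70^0·0.30^4 = 0.00810
  k=1: C(4,1)·0.70^1·0.30^3 = 0.07560
  k=2: C(4,2)·0.70^2·0.30^2 = 0.26460
1 − 0.34830 = 0.65170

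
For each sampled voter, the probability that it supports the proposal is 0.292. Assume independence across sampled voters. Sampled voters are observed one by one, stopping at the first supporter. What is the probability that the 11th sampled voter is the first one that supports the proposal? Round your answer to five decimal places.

Geometric (trials to first success), p = 0.292.
P(Y = 11) = (1−p)^10 · p = 0.031647 · 0.292 = 0.0092409

0.00924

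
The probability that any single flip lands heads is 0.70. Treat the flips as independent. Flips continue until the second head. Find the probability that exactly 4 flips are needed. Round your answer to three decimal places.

Y = trial on which the second success occurs; negative binomial, r=2, p=0.70.
P(Y=4) = C(3,1) · p^2 · (1−p)^2
= 3 · 0.49 · 0.09 = 0.13230

0.132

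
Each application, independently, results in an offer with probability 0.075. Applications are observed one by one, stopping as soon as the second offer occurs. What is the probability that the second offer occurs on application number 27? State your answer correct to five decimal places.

0.02083

Y = trial on which the second success occurs; negative binomial, r=2, p=0.075.
P(Y=27) = C(26,1) · p^2 · (1−p)^25
= 26 · 0.005625 · 0.14241 = 0.0208276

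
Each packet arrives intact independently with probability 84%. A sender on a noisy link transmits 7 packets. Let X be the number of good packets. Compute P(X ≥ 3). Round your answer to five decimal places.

0.99834

X ~ Binomial(7, 0.84); P(X ≥ 3) = Σ C(7,k) p^k (1−p)^(7−k) over k:
  k=3: C(7,3)·0.84^3·0.16^4 = 0.0135952
  k=4: C(7,4)·0.84^4·0.16^3 = 0.0713748
  k=5: C(7,5)·0.84^5·0.16^2 = 0.2248307
  k=6: C(7,6)·0.84^6·0.16^1 = 0.3934538
  k=7: C(7,7)·0.84^7·0.16^0 = 0.2950903
Total = 0.9983449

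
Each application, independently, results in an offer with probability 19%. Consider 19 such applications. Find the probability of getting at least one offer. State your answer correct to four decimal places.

P(at least one) = 1 − P(none) = 1 − (1 − 0.19)^19
= 1 − 0.018248 = 0.981752

0.9818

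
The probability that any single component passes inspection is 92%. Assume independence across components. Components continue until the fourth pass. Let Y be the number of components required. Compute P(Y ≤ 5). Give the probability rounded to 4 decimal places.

Finishing within 5 components ⇔ at least 4 successes in the first 5. With X ~ Binomial(5, 0.92), P(Y ≤ 5) = 1 − P(X ≤ 3).
  k=0: C(5,0)·0.92^0·0.08^5 = 0.000003
  k=1: C(5,1)·0.92^1·0.08^4 = 0.000188
  k=2: C(5,2)·0.92^2·0.08^3 = 0.004334
  k=3: C(5,3)·0.92^3·0.08^2 = 0.049836
1 − 0.054361 = 0.945639

0.9456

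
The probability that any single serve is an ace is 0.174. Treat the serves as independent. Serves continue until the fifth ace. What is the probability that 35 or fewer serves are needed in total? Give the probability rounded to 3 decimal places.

0.753

Finishing within 35 serves ⇔ at least 5 successes in the first 35. With X ~ Binomial(35, 0.174), P(Y ≤ 35) = 1 − P(X ≤ 4).
  k=0: C(35,0)·0.174^0·0.826^35 = 0.00124
  k=1: C(35,1)·0.174^1·0.826^34 = 0.00916
  k=2: C(35,2)·0.174^2·0.826^33 = 0.03281
  k=3: C(35,3)·0.174^3·0.826^32 = 0.07602
  k=4: C(35,4)·0.174^4·0.826^31 = 0.12811
1 − 0.24734 = 0.75266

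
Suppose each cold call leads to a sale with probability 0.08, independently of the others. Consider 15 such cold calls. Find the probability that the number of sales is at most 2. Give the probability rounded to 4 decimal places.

X ~ Binomial(15, 0.08); P(X ≤ 2) = Σ C(15,k) p^k (1−p)^(15−k) over k:
  k=0: C(15,0)·0.08^0·0.92^15 = 0.286297
  k=1: C(15,1)·0.08^1·0.92^14 = 0.373431
  k=2: C(15,2)·0.08^2·0.92^13 = 0.227306
Total = 0.887035

0.8870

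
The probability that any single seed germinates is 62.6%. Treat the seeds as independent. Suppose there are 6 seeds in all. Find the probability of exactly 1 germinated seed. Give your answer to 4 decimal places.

X ~ Binomial(n=6, p=0.626).
P(X=1) = C(6,1) · p^1 · (1−p)^5
= 6 · 0.626 · 0.0073174 = 0.027484

0.0275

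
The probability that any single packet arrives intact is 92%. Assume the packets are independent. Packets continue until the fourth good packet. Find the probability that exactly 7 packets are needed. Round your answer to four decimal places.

Y = trial on which the fourth success occurs; negative binomial, r=4, p=0.92.
P(Y=7) = C(6,3) · p^4 · (1−p)^3
= 20 · 0.71639 · 0.000512 = 0.007336

0.0073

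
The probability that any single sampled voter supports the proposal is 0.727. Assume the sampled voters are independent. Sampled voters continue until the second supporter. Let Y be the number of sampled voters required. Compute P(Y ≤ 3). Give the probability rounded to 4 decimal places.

0.8171

Finishing within 3 sampled voters ⇔ at least 2 successes in the first 3. With X ~ Binomial(3, 0.727), P(Y ≤ 3) = 1 − P(X ≤ 1).
  k=0: C(3,0)·0.727^0·0.273^3 = 0.020346
  k=1: C(3,1)·0.727^1·0.273^2 = 0.162548
1 − 0.182894 = 0.817106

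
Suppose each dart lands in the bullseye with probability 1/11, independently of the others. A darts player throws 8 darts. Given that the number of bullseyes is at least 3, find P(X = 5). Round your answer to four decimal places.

0.0088

X ~ Binomial(8, 0.090909). Want P(X=5 | X≥3) = P(X=5) / P(X≥3).
P(X=5) = C(8,5)·0.090909^5·0.909091^3 = 0.000261
P(X≥3) = 1 − 0.466507 − 0.373206 − 0.130622 = 0.029665
Ratio = 0.000261 / 0.029665 = 0.008807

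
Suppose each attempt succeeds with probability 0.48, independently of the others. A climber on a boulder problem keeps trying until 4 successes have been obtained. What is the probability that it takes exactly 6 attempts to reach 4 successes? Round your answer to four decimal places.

0.1435

Y = trial on which the fourth success occurs; negative binomial, r=4, p=0.48.
P(Y=6) = C(5,3) · p^4 · (1−p)^2
= 10 · 0.053084 · 0.2704 = 0.143540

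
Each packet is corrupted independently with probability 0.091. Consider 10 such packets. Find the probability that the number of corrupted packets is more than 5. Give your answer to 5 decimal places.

0.00009

X ~ Binomial(10, 0.091); P(X ≥ 6) = Σ C(10,k) p^k (1−p)^(10−k) over k:
  k=6: C(10,6)·0.091^6·0.909^4 = 0.0000814
  k=7: C(10,7)·0.091^7·0.909^3 = 0.0000047
  k=8: C(10,8)·0.091^8·0.909^2 = 0.0000002
  k=9: C(10,9)·0.091^9·0.909^1 = 0.0000000
  k=10: C(10,10)·0.091^10·0.909^0 = 0.0000000
Total = 0.0000863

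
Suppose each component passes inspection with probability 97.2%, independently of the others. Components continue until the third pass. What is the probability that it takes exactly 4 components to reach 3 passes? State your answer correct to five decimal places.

Y = trial on which the third success occurs; negative binomial, r=3, p=0.972.
P(Y=4) = C(3,2) · p^3 · (1−p)^1
= 3 · 0.91833 · 0.028 = 0.0771397

0.07714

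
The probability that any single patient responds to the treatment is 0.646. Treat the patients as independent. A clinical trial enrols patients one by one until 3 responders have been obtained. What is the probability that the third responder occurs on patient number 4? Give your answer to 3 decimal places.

0.286

Y = trial on which the third success occurs; negative binomial, r=3, p=0.646.
P(Y=4) = C(3,2) · p^3 · (1−p)^1
= 3 · 0.26959 · 0.354 = 0.28630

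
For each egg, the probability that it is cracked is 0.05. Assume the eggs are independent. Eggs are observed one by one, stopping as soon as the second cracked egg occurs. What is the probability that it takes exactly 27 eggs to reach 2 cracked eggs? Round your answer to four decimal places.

Y = trial on which the second success occurs; negative binomial, r=2, p=0.05.
P(Y=27) = C(26,1) · p^2 · (1−p)^25
= 26 · 0.0025 · 0.27739 = 0.018030

0.0180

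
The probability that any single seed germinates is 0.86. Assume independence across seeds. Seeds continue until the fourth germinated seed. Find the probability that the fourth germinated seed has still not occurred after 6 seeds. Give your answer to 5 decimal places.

0.03945

Needing more than 6 seeds ⇔ fewer than 4 successes in the first 6. With X ~ Binomial(6, 0.86), P(Y > 6) = P(X ≤ 3).
  k=0: C(6,0)·0.86^0·0.14^6 = 0.0000075
  k=1: C(6,1)·0.86^1·0.14^5 = 0.0002775
  k=2: C(6,2)·0.86^2·0.14^4 = 0.0042619
  k=3: C(6,3)·0.86^3·0.14^3 = 0.0349068
P(X ≤ 3) = 0.0394537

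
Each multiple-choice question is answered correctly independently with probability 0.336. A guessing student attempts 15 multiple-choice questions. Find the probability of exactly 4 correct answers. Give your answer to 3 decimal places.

X ~ Binomial(n=15, p=0.336).
P(X=4) = C(15,4) · p^4 · (1−p)^11
= 1365 · 0.012746 · 0.011062 = 0.19246

0.192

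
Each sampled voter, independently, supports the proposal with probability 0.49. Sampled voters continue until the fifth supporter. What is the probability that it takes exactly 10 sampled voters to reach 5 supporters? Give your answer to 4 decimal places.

Y = trial on which the fifth success occurs; negative binomial, r=5, p=0.49.
P(Y=10) = C(9,4) · p^5 · (1−p)^5
= 126 · 0.028248 · 0.034503 = 0.122801

0.1228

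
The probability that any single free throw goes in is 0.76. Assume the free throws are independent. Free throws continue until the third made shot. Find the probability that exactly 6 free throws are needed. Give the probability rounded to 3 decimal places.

0.061

Y = trial on which the third success occurs; negative binomial, r=3, p=0.76.
P(Y=6) = C(5,2) · p^3 · (1−p)^3
= 10 · 0.43898 · 0.013824 = 0.06068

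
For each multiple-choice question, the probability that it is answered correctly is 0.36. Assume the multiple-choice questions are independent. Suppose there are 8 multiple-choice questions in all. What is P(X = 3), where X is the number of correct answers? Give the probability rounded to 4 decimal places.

0.2805

X ~ Binomial(n=8, p=0.36).
P(X=3) = C(8,3) · p^3 · (1−p)^5
= 56 · 0.046656 · 0.10737 = 0.280540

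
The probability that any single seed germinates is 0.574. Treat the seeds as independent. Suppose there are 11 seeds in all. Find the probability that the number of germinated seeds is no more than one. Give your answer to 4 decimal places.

0.0013

X ~ Binomial(11, 0.574); P(X ≤ 1) = Σ C(11,k) p^k (1−p)^(11−k) over k:
  k=0: C(11,0)·0.574^0·0.426^11 = 0.000084
  k=1: C(11,1)·0.574^1·0.426^10 = 0.001243
Total = 0.001327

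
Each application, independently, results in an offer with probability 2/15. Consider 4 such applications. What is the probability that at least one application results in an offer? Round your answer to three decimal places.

0.436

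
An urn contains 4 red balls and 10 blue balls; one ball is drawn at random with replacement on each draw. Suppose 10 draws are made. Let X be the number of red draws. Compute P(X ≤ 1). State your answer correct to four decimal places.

X ~ Binomial(10, 0.285714); P(X ≤ 1) = Σ C(10,k) p^k (1−p)^(10−k) over k:
  k=0: C(10,0)·0.285714^0·0.714286^10 = 0.034572
  k=1: C(10,1)·0.285714^1·0.714286^9 = 0.138286
Total = 0.172858

0.1729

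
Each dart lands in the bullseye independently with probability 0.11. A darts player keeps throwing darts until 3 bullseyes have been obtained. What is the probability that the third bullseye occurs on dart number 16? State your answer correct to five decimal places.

Y = trial on which the third success occurs; negative binomial, r=3, p=0.11.
P(Y=16) = C(15,2) · p^3 · (1−p)^13
= 105 · 0.001331 · 0.21982 = 0.0307211

0.03072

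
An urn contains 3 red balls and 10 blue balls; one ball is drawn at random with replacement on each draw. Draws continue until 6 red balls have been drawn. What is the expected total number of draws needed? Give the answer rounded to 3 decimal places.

Y = total draws until the sixth success; negative binomial with r=6, p=0.230769.
E[Y] = r / p = 6 / 0.230769 = 26.00000

26.000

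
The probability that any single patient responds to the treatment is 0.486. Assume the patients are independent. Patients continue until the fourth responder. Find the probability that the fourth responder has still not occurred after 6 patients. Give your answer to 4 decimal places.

Needing more than 6 patients ⇔ fewer than 4 successes in the first 6. With X ~ Binomial(6, 0.486), P(Y > 6) = P(X ≤ 3).
  k=0: C(6,0)·0.486^0·0.514^6 = 0.018441
  k=1: C(6,1)·0.486^1·0.514^5 = 0.104617
  k=2: C(6,2)·0.486^2·0.514^4 = 0.247296
  k=3: C(6,3)·0.486^3·0.514^3 = 0.311766
P(X ≤ 3) = 0.682119

0.6821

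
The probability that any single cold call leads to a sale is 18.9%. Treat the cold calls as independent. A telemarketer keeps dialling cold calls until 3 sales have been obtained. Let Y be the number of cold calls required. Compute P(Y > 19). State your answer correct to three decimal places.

0.275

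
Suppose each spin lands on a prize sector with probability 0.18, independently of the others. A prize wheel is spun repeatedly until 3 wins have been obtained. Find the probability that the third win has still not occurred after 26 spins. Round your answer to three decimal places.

Needing more than 26 spins ⇔ fewer than 3 successes in the first 26. With X ~ Binomial(26, 0.18), P(Y > 26) = P(X ≤ 2).
  k=0: C(26,0)·0.18^0·0.82^26 = 0.00574
  k=1: C(26,1)·0.18^1·0.82^25 = 0.03278
  k=2: C(26,2)·0.18^2·0.82^24 = 0.08994
P(X ≤ 2) = 0.12846

0.128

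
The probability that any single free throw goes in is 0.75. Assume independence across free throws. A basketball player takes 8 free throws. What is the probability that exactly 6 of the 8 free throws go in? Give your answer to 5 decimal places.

0.31146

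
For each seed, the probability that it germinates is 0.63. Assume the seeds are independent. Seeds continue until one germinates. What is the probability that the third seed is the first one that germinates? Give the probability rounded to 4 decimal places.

0.0862

Geometric (trials to first success), p = 0.63.
P(Y = 3) = (1−p)^2 · p = 0.1369 · 0.63 = 0.086247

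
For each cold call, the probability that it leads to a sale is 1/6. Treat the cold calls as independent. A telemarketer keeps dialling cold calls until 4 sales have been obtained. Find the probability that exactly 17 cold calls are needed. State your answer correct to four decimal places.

Y = trial on which the fourth success occurs; negative binomial, r=4, p=0.166667.
P(Y=17) = C(16,3) · p^4 · (1−p)^13
= 560 · 0.0007716 · 0.093464 = 0.040386

0.0404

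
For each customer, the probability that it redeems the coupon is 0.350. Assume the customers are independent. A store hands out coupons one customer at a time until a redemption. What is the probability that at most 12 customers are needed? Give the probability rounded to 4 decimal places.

Y = number of customers to the first success; geometric, p = 0.35.
P(Y ≤ 12) = 1 − (1−p)^12 = 1 − 0.005688 = 0.994312

0.9943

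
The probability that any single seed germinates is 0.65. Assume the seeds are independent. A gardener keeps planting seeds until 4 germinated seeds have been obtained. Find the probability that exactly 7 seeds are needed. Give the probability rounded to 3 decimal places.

0.153

Y = trial on which the fourth success occurs; negative binomial, r=4, p=0.65.
P(Y=7) = C(6,3) · p^4 · (1−p)^3
= 20 · 0.17851 · 0.042875 = 0.15307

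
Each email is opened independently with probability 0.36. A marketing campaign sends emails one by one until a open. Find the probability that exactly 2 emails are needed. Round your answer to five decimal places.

Geometric (trials to first success), p = 0.36.
P(Y = 2) = (1−p)^1 · p = 0.64 · 0.36 = 0.2304000

0.23040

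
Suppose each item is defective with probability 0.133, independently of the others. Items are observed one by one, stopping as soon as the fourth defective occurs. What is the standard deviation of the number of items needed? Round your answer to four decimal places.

14.0019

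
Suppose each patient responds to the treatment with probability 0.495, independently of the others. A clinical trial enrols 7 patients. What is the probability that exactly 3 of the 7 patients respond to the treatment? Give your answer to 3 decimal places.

X ~ Binomial(n=7, p=0.495).
P(X=3) = C(7,3) · p^3 · (1−p)^4
= 35 · 0.12129 · 0.065038 = 0.27609

0.276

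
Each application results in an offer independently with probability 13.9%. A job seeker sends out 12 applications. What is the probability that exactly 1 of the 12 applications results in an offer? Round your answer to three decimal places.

X ~ Binomial(n=12, p=0.139).
P(X=1) = C(12,1) · p^1 · (1−p)^11
= 12 · 0.139 · 0.19277 = 0.32154

0.322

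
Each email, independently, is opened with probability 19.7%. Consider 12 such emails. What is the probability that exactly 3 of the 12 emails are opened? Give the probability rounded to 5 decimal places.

X ~ Binomial(n=12, p=0.197).
P(X=3) = C(12,3) · p^3 · (1−p)^9
= 220 · 0.0076454 · 0.13882 = 0.2334862

0.23349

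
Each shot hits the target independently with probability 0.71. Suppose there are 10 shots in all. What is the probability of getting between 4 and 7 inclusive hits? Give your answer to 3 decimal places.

0.581

X ~ Binomial(10, 0.71); P(4 ≤ X ≤ 7) = Σ C(10,k) p^k (1−p)^(10−k) over k:
  k=4: C(10,4)·0.71^4·0.29^6 = 0.03174
  k=5: C(10,5)·0.71^5·0.29^5 = 0.09326
  k=6: C(10,6)·0.71^6·0.29^4 = 0.19027
  k=7: C(10,7)·0.71^7·0.29^3 = 0.26619
Total = 0.58145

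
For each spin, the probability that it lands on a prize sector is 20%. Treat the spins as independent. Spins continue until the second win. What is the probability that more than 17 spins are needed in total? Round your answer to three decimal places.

0.118

Needing more than 17 spins ⇔ fewer than 2 successes in the first 17. With X ~ Binomial(17, 0.20), P(Y > 17) = P(X ≤ 1).
  k=0: C(17,0)·0.20^0·0.80^17 = 0.02252
  k=1: C(17,1)·0.20^1·0.80^16 = 0.09570
P(X ≤ 1) = 0.11822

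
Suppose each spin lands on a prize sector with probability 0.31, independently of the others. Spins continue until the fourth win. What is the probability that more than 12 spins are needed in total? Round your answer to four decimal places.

Needing more than 12 spins ⇔ fewer than 4 successes in the first 12. With X ~ Binomial(12, 0.31), P(Y > 12) = P(X ≤ 3).
  k=0: C(12,0)·0.31^0·0.69^12 = 0.011646
  k=1: C(12,1)·0.31^1·0.69^11 = 0.062789
  k=2: C(12,2)·0.31^2·0.69^10 = 0.155152
  k=3: C(12,3)·0.31^3·0.69^9 = 0.232354
P(X ≤ 3) = 0.461941

0.4619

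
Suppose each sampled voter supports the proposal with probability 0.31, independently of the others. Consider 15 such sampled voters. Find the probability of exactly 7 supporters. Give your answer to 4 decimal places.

0.0910

X ~ Binomial(n=15, p=0.31).
P(X=7) = C(15,7) · p^7 · (1−p)^8
= 6435 · 0.00027513 · 0.05138 = 0.090965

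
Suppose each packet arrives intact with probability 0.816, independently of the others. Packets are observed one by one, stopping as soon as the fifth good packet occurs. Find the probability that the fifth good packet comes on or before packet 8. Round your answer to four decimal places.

Finishing within 8 packets ⇔ at least 5 successes in the first 8. With X ~ Binomial(8, 0.816), P(Y ≤ 8) = 1 − P(X ≤ 4).
  k=0: C(8,0)·0.816^0·0.184^8 = 0.000001
  k=1: C(8,1)·0.816^1·0.184^7 = 0.000047
  k=2: C(8,2)·0.816^2·0.184^6 = 0.000724
  k=3: C(8,3)·0.816^3·0.184^5 = 0.006417
  k=4: C(8,4)·0.816^4·0.184^4 = 0.035574
1 − 0.042762 = 0.957238

0.9572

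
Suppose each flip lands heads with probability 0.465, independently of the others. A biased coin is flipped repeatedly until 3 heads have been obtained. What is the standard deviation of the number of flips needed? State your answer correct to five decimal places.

2.72449

Y = total flips until the third success; negative binomial with r=3, p=0.465.
SD(Y) = √[r(1−p)/p²] = √(7.4228234) = 2.7244859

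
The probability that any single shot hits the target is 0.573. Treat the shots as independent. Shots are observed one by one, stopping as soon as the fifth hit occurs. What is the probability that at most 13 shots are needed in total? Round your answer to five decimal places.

Finishing within 13 shots ⇔ at least 5 successes in the first 13. With X ~ Binomial(13, 0.573), P(Y ≤ 13) = 1 − P(X ≤ 4).
  k=0: C(13,0)·0.573^0·0.427^13 = 0.0000157
  k=1: C(13,1)·0.573^1·0.427^12 = 0.0002737
  k=2: C(13,2)·0.573^2·0.427^11 = 0.0022035
  k=3: C(13,3)·0.573^3·0.427^10 = 0.0108420
  k=4: C(13,4)·0.573^4·0.427^9 = 0.0363727
1 − 0.0497075 = 0.9502925

0.95029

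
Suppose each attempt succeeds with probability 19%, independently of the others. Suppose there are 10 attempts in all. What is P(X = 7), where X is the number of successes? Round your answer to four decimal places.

X ~ Binomial(n=10, p=0.19).
P(X=7) = C(10,7) · p^7 · (1−p)^3
= 120 · 8.9387e-06 · 0.53144 = 0.000570

0.0006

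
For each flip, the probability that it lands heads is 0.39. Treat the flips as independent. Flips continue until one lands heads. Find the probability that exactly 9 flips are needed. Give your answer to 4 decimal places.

0.0075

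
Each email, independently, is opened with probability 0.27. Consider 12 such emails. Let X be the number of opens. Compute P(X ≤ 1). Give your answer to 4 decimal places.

X ~ Binomial(12, 0.27); P(X ≤ 1) = Σ C(12,k) p^k (1−p)^(12−k) over k:
  k=0: C(12,0)·0.27^0·0.73^12 = 0.022902
  k=1: C(12,1)·0.27^1·0.73^11 = 0.101647
Total = 0.124549

0.1245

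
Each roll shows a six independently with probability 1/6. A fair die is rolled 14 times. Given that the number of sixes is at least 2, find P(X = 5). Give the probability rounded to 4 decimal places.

X ~ Binomial(14, 0.166667). Want P(X=5 | X≥2) = P(X=5) / P(X≥2).
P(X=5) = C(14,5)·0.166667^5·0.833333^9 = 0.049897
P(X≥2) = 1 − 0.077887 − 0.218082 = 0.704031
Ratio = 0.049897 / 0.704031 = 0.070874

0.0709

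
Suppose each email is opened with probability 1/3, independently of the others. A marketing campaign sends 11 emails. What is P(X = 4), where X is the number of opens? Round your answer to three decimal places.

0.238

X ~ Binomial(n=11, p=0.333333).
P(X=4) = C(11,4) · p^4 · (1−p)^7
= 330 · 0.012346 · 0.058528 = 0.23845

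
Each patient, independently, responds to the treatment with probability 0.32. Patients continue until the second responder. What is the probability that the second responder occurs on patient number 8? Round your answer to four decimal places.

Y = trial on which the second success occurs; negative binomial, r=2, p=0.32.
P(Y=8) = C(7,1) · p^2 · (1−p)^6
= 7 · 0.1024 · 0.098867 = 0.070868

0.0709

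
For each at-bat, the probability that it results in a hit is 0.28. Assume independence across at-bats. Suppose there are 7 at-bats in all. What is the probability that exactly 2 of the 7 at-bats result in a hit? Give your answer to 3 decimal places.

X ~ Binomial(n=7, p=0.28).
P(X=2) = C(7,2) · p^2 · (1−p)^5
= 21 · 0.0784 · 0.19349 = 0.31856

0.319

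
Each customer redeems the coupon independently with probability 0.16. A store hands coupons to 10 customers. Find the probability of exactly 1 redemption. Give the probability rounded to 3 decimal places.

0.333

X ~ Binomial(n=10, p=0.16).
P(X=1) = C(10,1) · p^1 · (1−p)^9
= 10 · 0.16 · 0.20822 = 0.33315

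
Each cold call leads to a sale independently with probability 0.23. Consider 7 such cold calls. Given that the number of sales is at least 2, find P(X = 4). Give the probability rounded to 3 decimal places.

X ~ Binomial(7, 0.23). Want P(X=4 | X≥2) = P(X=4) / P(X≥2).
P(X=4) = C(7,4)·0.23^4·0.77^3 = 0.04471
P(X≥2) = 1 − 0.16049 − 0.33556 = 0.50395
Ratio = 0.04471 / 0.50395 = 0.08873

0.089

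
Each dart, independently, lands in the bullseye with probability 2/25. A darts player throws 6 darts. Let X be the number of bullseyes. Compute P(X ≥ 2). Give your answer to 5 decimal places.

0.07729

X ~ Binomial(6, 0.08); P(X ≥ 2) = Σ C(6,k) p^k (1−p)^(6−k) over k:
  k=2: C(6,2)·0.08^2·0.92^4 = 0.0687737
  k=3: C(6,3)·0.08^3·0.92^3 = 0.0079738
  k=4: C(6,4)·0.08^4·0.92^2 = 0.0005200
  k=5: C(6,5)·0.08^5·0.92^1 = 0.0000181
  k=6: C(6,6)·0.08^6·0.92^0 = 0.0000003
Total = 0.0772859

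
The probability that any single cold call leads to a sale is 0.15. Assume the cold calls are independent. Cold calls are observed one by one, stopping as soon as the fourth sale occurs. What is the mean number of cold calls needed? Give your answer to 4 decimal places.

Y = total cold calls until the fourth success; negative binomial with r=4, p=0.15.
E[Y] = r / p = 4 / 0.15 = 26.666667

26.6667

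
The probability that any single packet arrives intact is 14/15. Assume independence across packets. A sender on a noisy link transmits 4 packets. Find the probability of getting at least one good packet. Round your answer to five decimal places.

0.99998

P(at least one) = 1 − P(none) = 1 − (1 − 0.933333)^4
= 1 − 0.0000198 = 0.9999802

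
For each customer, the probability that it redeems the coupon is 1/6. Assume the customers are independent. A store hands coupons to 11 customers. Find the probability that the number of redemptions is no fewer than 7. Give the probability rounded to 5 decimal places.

0.00063

X ~ Binomial(11, 0.166667); P(X ≥ 7) = Σ C(11,k) p^k (1−p)^(11−k) over k:
  k=7: C(11,7)·0.166667^7·0.833333^4 = 0.0005685
  k=8: C(11,8)·0.166667^8·0.833333^3 = 0.0000568
  k=9: C(11,9)·0.166667^9·0.833333^2 = 0.0000038
  k=10: C(11,10)·0.166667^10·0.833333^1 = 0.0000002
  k=11: C(11,11)·0.166667^11·0.833333^0 = 0.0000000
Total = 0.0006293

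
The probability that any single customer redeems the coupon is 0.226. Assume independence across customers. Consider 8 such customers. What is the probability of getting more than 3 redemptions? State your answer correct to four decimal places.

X ~ Binomial(8, 0.226); P(X ≥ 4) = Σ C(8,k) p^k (1−p)^(8−k) over k:
  k=4: C(8,4)·0.226^4·0.774^4 = 0.065538
  k=5: C(8,5)·0.226^5·0.774^3 = 0.015309
  k=6: C(8,6)·0.226^6·0.774^2 = 0.002235
  k=7: C(8,7)·0.226^7·0.774^1 = 0.000186
  k=8: C(8,8)·0.226^8·0.774^0 = 0.000007
Total = 0.083276

0.0833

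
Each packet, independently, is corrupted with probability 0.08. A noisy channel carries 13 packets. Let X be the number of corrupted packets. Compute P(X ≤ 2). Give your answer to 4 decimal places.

X ~ Binomial(13, 0.08); P(X ≤ 2) = Σ C(13,k) p^k (1−p)^(13−k) over k:
  k=0: C(13,0)·0.08^0·0.92^13 = 0.338253
  k=1: C(13,1)·0.08^1·0.92^12 = 0.382373
  k=2: C(13,2)·0.08^2·0.92^11 = 0.199499
Total = 0.920125

0.9201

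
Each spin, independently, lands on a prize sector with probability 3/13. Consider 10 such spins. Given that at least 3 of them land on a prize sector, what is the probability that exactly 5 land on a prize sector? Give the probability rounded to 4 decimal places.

X ~ Binomial(10, 0.230769). Want P(X=5 | X≥3) = P(X=5) / P(X≥3).
P(X=5) = C(10,5)·0.230769^5·0.769231^5 = 0.044419
P(X≥3) = 1 − 0.072538 − 0.217614 − 0.293780 = 0.416068
Ratio = 0.044419 / 0.416068 = 0.106760

0.1068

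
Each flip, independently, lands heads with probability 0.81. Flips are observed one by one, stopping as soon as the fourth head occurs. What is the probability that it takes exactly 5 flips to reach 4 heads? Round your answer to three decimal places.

0.327

Y = trial on which the fourth success occurs; negative binomial, r=4, p=0.81.
P(Y=5) = C(4,3) · p^4 · (1−p)^1
= 4 · 0.43047 · 0.19 = 0.32716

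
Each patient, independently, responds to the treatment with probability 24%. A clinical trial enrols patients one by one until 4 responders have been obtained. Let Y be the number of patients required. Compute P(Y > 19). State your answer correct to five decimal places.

0.29675

Needing more than 19 patients ⇔ fewer than 4 successes in the first 19. With X ~ Binomial(19, 0.24), P(Y > 19) = P(X ≤ 3).
  k=0: C(19,0)·0.24^0·0.76^19 = 0.0054382
  k=1: C(19,1)·0.24^1·0.76^18 = 0.0326294
  k=2: C(19,2)·0.24^2·0.76^17 = 0.0927363
  k=3: C(19,3)·0.24^3·0.76^16 = 0.1659491
P(X ≤ 3) = 0.2967531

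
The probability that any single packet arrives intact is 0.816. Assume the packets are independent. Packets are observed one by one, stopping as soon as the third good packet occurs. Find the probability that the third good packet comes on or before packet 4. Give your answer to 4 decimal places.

0.8433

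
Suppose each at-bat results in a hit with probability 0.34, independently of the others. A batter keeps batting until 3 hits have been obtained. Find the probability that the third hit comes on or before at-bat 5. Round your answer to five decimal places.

Finishing within 5 at-bats ⇔ at least 3 successes in the first 5. With X ~ Binomial(5, 0.34), P(Y ≤ 5) = 1 − P(X ≤ 2).
  k=0: C(5,0)·0.34^0·0.66^5 = 0.1252333
  k=1: C(5,1)·0.34^1·0.66^4 = 0.3225705
  k=2: C(5,2)·0.34^2·0.66^3 = 0.3323454
1 − 0.7801491 = 0.2198509

0.21985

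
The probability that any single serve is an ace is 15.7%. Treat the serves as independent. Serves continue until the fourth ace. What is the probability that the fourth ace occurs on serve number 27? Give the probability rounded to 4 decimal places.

0.0311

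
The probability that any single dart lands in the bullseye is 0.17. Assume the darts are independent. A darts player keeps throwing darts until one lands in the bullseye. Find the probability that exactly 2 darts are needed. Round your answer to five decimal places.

0.14110

Geometric (trials to first success), p = 0.17.
P(Y = 2) = (1−p)^1 · p = 0.83 · 0.17 = 0.1411000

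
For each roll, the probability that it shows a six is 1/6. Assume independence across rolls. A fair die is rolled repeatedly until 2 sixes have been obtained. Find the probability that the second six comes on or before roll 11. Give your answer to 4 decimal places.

0.5693

Finishing within 11 rolls ⇔ at least 2 successes in the first 11. With X ~ Binomial(11, 0.166667), P(Y ≤ 11) = 1 − P(X ≤ 1).
  k=0: C(11,0)·0.166667^0·0.833333^11 = 0.134588
  k=1: C(11,1)·0.166667^1·0.833333^10 = 0.296094
1 − 0.430682 = 0.569318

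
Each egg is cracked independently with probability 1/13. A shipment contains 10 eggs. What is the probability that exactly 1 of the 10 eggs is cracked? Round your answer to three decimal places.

X ~ Binomial(n=10, p=0.076923).
P(X=1) = C(10,1) · p^1 · (1−p)^9
= 10 · 0.076923 · 0.48657 = 0.37428

0.374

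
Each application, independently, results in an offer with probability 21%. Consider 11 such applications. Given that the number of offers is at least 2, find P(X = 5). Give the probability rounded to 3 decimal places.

0.065

X ~ Binomial(11, 0.21). Want P(X=5 | X≥2) = P(X=5) / P(X≥2).
P(X=5) = C(11,5)·0.21^5·0.79^6 = 0.04587
P(X≥2) = 1 − 0.07480 − 0.21872 = 0.70648
Ratio = 0.04587 / 0.70648 = 0.06492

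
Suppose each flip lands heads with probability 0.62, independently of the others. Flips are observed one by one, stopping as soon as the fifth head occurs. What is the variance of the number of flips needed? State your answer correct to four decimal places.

4.9428

Y = total flips until the fifth success; negative binomial with r=5, p=0.62.
Var(Y) = r(1−p)/p² = 5·0.38 / 0.62² = 4.942768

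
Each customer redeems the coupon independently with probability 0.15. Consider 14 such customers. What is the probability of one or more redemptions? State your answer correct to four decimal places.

0.8972

P(at least one) = 1 − P(none) = 1 − (1 − 0.15)^14
= 1 − 0.102770 = 0.897230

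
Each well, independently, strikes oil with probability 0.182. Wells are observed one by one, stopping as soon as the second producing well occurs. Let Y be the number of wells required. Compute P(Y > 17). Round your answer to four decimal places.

0.1572

Needing more than 17 wells ⇔ fewer than 2 successes in the first 17. With X ~ Binomial(17, 0.182), P(Y > 17) = P(X ≤ 1).
  k=0: C(17,0)·0.182^0·0.818^17 = 0.032870
  k=1: C(17,1)·0.182^1·0.818^16 = 0.124329
P(X ≤ 1) = 0.157200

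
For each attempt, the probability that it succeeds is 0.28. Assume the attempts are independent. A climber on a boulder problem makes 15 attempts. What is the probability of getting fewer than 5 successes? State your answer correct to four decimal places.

0.5846

X ~ Binomial(15, 0.28); P(X ≤ 4) = Σ C(15,k) p^k (1−p)^(15−k) over k:
  k=0: C(15,0)·0.28^0·0.72^15 = 0.007244
  k=1: C(15,1)·0.28^1·0.72^14 = 0.042258
  k=2: C(15,2)·0.28^2·0.72^13 = 0.115034
  k=3: C(15,3)·0.28^3·0.72^12 = 0.193854
  k=4: C(15,4)·0.28^4·0.72^11 = 0.226163
Total = 0.584554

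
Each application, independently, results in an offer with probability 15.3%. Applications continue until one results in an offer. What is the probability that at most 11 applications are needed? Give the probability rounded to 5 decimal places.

Y = number of applications to the first success; geometric, p = 0.153.
P(Y ≤ 11) = 1 − (1−p)^11 = 1 − 0.1609598 = 0.8390402

0.83904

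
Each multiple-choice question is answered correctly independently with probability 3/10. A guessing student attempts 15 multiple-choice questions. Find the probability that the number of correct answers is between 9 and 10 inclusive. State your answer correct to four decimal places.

X ~ Binomial(15, 0.30); P(9 ≤ X ≤ 10) = Σ C(15,k) p^k (1−p)^(15−k) over k:
  k=9: C(15,9)·0.30^9·0.70^6 = 0.011590
  k=10: C(15,10)·0.30^10·0.70^5 = 0.002980
Total = 0.014570

0.0146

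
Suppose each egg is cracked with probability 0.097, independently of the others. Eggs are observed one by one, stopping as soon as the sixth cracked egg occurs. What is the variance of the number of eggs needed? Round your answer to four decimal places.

Y = total eggs until the sixth success; negative binomial with r=6, p=0.097.
Var(Y) = r(1−p)/p² = 6·0.903 / 0.097² = 575.831651

575.8317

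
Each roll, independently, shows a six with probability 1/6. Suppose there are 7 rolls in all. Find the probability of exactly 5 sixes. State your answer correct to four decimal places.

X ~ Binomial(n=7, p=0.166667).
P(X=5) = C(7,5) · p^5 · (1−p)^2
= 21 · 0.0001286 · 0.69444 = 0.001875

0.0019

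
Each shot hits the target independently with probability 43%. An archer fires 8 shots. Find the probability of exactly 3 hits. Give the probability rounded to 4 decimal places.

0.2679

X ~ Binomial(n=8, p=0.43).
P(X=3) = C(8,3) · p^3 · (1−p)^5
= 56 · 0.079507 · 0.060169 = 0.267897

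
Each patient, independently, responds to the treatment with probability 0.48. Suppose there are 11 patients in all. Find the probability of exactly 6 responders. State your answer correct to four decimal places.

X ~ Binomial(n=11, p=0.48).
P(X=6) = C(11,6) · p^6 · (1−p)^5
= 462 · 0.012231 · 0.03802 = 0.214836

0.2148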